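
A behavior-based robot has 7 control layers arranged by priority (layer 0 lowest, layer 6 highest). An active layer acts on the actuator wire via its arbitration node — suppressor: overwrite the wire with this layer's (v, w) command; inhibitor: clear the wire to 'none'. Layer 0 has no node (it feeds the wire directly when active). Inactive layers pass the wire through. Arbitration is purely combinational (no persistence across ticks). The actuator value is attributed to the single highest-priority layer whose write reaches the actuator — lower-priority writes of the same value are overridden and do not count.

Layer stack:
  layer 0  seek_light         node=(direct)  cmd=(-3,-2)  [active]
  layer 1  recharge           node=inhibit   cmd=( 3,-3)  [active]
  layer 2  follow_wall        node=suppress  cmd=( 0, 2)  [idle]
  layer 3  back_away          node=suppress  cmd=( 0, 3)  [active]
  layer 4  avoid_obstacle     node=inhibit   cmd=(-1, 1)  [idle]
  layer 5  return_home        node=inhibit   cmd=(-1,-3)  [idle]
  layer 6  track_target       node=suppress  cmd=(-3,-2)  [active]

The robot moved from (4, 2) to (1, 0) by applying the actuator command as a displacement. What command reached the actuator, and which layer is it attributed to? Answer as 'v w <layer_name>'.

-3 -2 track_target

displacement = (1, 0) − (4, 2) = (-3, -2)
[0] seek_light on; wire := (-3, -2)
[1] recharge on (inhibit); wire := none
[2] follow_wall off; pass none
[3] back_away on (suppress); wire := (0, 3)
[4] avoid_obstacle off; pass (0, 3)
[5] return_home off; pass (0, 3)
[6] track_target on (suppress); wire := (-3, -2)
output (-3, -2) — from layer 6 (track_target)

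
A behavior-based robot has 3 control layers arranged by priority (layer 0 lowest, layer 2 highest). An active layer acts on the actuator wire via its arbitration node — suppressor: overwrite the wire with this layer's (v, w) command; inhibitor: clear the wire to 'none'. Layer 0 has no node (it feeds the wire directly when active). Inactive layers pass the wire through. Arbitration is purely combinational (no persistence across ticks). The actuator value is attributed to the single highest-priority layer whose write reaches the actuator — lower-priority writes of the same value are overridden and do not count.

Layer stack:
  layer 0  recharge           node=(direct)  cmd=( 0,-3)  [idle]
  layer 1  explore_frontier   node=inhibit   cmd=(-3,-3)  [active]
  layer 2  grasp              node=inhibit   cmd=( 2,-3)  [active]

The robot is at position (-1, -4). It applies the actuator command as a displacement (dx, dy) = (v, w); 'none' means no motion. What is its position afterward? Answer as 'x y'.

[0] recharge off; wire := none
[1] explore_frontier on (inhibit); wire := none
[2] grasp on (inhibit); wire := none
output none
position: (-1, -4) + none = (-1, -4)

-1 -4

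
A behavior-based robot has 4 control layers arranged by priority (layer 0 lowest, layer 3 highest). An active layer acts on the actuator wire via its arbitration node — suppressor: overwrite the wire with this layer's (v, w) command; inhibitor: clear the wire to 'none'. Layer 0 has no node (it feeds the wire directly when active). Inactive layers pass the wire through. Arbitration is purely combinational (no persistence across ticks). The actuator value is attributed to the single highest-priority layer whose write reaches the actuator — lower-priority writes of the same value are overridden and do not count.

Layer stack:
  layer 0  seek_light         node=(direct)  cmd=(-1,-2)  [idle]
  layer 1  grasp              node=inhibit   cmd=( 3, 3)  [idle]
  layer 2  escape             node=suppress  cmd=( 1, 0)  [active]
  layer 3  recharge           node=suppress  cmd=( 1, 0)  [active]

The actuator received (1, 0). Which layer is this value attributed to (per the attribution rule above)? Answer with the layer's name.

recharge

layer 0 (seek_light) idle — none
layer 1 (grasp) idle — unchanged: none
layer 2 (escape) active — suppresses: (1, 0)
layer 3 (recharge) active — suppresses: (1, 0)
→ actuator (1, 0)
last writer: layer 3 = recharge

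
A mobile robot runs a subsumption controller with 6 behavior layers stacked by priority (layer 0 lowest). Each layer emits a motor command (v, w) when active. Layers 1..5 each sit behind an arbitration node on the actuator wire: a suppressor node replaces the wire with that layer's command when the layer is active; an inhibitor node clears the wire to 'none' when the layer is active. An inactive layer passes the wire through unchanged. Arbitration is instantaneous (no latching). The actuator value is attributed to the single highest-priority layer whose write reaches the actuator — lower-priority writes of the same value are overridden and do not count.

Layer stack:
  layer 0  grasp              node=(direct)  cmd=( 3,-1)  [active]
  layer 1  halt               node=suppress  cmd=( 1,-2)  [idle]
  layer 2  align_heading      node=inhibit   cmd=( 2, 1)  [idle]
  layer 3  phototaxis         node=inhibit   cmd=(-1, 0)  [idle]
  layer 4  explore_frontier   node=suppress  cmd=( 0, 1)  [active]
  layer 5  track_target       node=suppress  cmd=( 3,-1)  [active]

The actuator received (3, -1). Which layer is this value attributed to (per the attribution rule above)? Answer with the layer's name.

[0] grasp on; wire := (3, -1)
[1] halt off; pass (3, -1)
[2] align_heading off; pass (3, -1)
[3] phototaxis off; pass (3, -1)
[4] explore_frontier on (suppress); wire := (0, 1)
[5] track_target on (suppress); wire := (3, -1)
output (3, -1)
last writer: layer 5 = track_target

track_target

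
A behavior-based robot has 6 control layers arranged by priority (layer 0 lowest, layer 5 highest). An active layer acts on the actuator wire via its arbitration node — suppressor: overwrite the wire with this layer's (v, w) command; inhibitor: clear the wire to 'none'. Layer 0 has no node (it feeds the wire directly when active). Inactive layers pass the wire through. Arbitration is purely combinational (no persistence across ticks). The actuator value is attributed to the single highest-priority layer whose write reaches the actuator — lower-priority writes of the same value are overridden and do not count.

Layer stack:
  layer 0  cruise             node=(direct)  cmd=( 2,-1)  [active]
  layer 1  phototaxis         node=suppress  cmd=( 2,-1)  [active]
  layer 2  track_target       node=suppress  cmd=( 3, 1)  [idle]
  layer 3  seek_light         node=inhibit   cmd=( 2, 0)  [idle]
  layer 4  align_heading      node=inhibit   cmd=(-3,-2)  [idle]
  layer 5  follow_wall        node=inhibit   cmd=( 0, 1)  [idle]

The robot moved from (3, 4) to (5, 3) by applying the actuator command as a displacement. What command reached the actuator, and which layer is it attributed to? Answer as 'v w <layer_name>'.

2 -1 phototaxis

displacement = (5, 3) − (3, 4) = (2, -1)
[0] cruise on; wire := (2, -1)
[1] phototaxis on (suppress); wire := (2, -1)
[2] track_target off; pass (2, -1)
[3] seek_light off; pass (2, -1)
[4] align_heading off; pass (2, -1)
[5] follow_wall off; pass (2, -1)
output (2, -1) — from layer 1 (phototaxis)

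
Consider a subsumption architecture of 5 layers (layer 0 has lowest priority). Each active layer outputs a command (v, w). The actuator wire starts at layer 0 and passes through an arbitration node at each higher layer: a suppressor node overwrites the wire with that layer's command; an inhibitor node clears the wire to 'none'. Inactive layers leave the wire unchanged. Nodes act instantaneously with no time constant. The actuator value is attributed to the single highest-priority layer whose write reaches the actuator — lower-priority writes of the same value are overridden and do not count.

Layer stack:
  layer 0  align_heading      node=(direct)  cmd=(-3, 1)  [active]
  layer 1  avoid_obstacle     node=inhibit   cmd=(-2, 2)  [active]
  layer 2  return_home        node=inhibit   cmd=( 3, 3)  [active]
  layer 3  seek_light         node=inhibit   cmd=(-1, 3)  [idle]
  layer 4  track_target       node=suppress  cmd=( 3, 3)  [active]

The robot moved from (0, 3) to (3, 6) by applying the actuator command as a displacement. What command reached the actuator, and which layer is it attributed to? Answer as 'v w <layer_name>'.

displacement = (3, 6) − (0, 3) = (3, 3)
L0 align_heading: active, feeds wire = (-3, 1)
L1 avoid_obstacle: active, inhibitor → wire = none
L2 return_home: active, inhibitor → wire = none
L3 seek_light: idle → wire stays none
L4 track_target: active, suppressor → wire = (3, 3)
actuator = (3, 3) — from layer 4 (track_target)

3 3 track_target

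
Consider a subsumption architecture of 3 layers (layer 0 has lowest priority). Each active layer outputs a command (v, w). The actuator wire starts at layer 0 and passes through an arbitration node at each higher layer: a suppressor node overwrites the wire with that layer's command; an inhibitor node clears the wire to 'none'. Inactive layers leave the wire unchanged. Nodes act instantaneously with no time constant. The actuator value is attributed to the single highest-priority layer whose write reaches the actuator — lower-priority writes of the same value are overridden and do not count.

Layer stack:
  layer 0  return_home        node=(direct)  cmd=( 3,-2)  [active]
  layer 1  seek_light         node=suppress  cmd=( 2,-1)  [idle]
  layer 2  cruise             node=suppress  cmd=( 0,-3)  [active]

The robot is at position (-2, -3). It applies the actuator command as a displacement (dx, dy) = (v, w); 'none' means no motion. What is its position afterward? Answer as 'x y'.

-2 -6

L0 return_home: active, feeds wire = (3, -2)
L1 seek_light: idle → wire stays (3, -2)
L2 cruise: active, suppressor → wire = (0, -3)
actuator = (0, -3)
position: (-2, -3) + (0, -3) = (-2, -6)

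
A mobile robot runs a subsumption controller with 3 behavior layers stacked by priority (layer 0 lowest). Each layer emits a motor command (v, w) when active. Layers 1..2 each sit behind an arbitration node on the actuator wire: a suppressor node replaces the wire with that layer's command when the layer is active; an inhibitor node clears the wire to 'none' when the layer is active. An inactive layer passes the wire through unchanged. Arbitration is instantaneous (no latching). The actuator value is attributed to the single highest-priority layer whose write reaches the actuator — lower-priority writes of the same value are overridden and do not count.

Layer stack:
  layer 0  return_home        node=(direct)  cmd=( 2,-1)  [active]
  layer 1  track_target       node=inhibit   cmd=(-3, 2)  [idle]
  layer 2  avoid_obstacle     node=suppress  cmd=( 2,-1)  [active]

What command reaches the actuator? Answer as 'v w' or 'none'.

2 -1

L0 return_home: active, feeds wire = (2, -1)
L1 track_target: idle → wire stays (2, -1)
L2 avoid_obstacle: active, suppressor → wire = (2, -1)
actuator = (2, -1)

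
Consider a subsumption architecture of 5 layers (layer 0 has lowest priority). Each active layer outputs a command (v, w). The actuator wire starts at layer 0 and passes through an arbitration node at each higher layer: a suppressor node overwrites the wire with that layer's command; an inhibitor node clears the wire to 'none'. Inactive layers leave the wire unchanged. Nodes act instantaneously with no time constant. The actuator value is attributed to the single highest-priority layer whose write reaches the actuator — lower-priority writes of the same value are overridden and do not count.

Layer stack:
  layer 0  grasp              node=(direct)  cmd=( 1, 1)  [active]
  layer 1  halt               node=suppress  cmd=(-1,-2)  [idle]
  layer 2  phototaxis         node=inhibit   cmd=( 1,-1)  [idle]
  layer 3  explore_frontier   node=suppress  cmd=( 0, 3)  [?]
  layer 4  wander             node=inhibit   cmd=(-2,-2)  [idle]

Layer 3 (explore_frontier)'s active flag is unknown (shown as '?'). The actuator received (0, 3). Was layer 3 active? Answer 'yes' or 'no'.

If layer 3 is active=yes:
  actuator would be (0, 3)
If layer 3 is active=no:
  actuator would be (1, 1)
Observed (0, 3), so layer 3 was active.

yes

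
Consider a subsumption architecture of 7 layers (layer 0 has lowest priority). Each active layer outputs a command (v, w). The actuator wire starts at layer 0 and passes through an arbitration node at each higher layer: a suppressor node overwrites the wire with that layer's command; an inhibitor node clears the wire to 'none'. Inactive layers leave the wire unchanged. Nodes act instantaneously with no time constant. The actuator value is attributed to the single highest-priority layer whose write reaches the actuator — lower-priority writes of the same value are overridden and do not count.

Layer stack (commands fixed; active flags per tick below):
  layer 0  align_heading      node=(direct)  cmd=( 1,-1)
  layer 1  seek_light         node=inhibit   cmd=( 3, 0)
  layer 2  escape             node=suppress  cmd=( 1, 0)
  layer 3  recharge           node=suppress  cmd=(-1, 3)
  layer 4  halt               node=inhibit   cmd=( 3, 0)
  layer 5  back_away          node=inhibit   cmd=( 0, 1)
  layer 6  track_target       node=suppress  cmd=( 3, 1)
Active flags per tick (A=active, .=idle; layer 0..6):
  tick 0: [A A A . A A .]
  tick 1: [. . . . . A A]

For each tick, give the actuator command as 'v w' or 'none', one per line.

none
3 1

tick 0:
  layer 0 (align_heading) active — direct: (1, -1)
  layer 1 (seek_light) active — inhibits: none
  layer 2 (escape) active — suppresses: (1, 0)
  layer 3 (recharge) idle — unchanged: (1, 0)
  layer 4 (halt) active — inhibits: none
  layer 5 (back_away) active — inhibits: none
  layer 6 (track_target) idle — unchanged: none
  → actuator none
tick 1:
  layer 0 (align_heading) idle — none
  layer 1 (seek_light) idle — unchanged: none
  layer 2 (escape) idle — unchanged: none
  layer 3 (recharge) idle — unchanged: none
  layer 4 (halt) idle — unchanged: none
  layer 5 (back_away) active — inhibits: none
  layer 6 (track_target) active — suppresses: (3, 1)
  → actuator (3, 1)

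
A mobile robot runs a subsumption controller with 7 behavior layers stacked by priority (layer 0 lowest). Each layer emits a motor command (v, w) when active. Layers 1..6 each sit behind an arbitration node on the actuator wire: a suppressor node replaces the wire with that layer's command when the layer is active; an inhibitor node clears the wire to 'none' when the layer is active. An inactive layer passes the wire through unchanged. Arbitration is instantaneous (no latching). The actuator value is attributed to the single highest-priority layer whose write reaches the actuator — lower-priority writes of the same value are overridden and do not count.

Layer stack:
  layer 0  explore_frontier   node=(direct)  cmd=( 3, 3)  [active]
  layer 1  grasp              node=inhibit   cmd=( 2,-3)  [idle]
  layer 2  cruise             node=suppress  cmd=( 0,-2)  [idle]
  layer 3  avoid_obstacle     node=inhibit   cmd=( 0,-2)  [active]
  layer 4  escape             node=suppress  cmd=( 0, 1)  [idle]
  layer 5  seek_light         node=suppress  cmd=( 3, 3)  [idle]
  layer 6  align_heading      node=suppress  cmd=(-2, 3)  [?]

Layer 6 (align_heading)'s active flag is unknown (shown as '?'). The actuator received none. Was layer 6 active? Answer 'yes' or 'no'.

no

If layer 6 is active=yes:
  actuator would be (-2, 3)
If layer 6 is active=no:
  actuator would be none
Observed none, so layer 6 was idle.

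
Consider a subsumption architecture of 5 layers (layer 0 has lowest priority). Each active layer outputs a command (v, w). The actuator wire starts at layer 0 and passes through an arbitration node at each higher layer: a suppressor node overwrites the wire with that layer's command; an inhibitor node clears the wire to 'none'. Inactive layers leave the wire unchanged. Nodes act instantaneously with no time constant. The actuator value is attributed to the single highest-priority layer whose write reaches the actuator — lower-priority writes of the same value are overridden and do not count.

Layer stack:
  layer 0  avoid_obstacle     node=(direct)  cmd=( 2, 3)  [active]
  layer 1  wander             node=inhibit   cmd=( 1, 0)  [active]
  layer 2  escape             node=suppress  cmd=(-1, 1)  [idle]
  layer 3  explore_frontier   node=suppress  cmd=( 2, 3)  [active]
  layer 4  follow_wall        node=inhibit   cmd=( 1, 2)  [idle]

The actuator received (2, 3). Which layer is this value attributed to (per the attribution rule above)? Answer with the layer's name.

[0] avoid_obstacle on; wire := (2, 3)
[1] wander on (inhibit); wire := none
[2] escape off; pass none
[3] explore_frontier on (suppress); wire := (2, 3)
[4] follow_wall off; pass (2, 3)
output (2, 3)
last writer: layer 3 = explore_frontier

explore_frontier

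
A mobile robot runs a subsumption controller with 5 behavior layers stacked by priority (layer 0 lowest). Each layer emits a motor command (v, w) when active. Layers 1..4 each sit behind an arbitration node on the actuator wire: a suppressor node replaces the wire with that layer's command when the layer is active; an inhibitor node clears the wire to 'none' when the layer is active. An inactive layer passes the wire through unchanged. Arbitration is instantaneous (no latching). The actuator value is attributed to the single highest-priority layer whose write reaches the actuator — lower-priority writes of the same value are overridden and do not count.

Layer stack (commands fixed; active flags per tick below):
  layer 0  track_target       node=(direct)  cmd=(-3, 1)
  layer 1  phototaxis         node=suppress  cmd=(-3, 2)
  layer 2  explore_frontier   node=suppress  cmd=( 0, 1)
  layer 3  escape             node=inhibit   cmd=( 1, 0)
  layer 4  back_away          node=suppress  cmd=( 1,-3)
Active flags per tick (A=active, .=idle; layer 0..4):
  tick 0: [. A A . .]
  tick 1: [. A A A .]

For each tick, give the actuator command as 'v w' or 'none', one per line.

0 1
none

tick 0:
  layer 0 (track_target) idle — none
  layer 1 (phototaxis) active — suppresses: (-3, 2)
  layer 2 (explore_frontier) active — suppresses: (0, 1)
  layer 3 (escape) idle — unchanged: (0, 1)
  layer 4 (back_away) idle — unchanged: (0, 1)
  → actuator (0, 1)
tick 1:
  layer 0 (track_target) idle — none
  layer 1 (phototaxis) active — suppresses: (-3, 2)
  layer 2 (explore_frontier) active — suppresses: (0, 1)
  layer 3 (escape) active — inhibits: none
  layer 4 (back_away) idle — unchanged: none
  → actuator none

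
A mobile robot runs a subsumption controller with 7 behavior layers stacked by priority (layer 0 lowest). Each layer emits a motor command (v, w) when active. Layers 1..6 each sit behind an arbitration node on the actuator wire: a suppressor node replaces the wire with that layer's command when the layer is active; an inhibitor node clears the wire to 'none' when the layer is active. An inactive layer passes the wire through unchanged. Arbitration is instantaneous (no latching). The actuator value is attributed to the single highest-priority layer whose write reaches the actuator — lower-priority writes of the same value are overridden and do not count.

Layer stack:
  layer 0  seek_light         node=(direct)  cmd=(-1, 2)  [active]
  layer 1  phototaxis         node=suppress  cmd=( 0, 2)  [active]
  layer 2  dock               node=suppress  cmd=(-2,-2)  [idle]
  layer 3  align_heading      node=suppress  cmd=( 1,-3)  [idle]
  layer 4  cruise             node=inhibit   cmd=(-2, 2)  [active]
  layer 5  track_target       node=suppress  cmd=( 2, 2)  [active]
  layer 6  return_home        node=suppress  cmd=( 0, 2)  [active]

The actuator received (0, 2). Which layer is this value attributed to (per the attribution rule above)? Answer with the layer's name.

return_home

layer 0 (seek_light) active — direct: (-1, 2)
layer 1 (phototaxis) active — suppresses: (0, 2)
layer 2 (dock) idle — unchanged: (0, 2)
layer 3 (align_heading) idle — unchanged: (0, 2)
layer 4 (cruise) active — inhibits: none
layer 5 (track_target) active — suppresses: (2, 2)
layer 6 (return_home) active — suppresses: (0, 2)
→ actuator (0, 2)
last writer: layer 6 = return_home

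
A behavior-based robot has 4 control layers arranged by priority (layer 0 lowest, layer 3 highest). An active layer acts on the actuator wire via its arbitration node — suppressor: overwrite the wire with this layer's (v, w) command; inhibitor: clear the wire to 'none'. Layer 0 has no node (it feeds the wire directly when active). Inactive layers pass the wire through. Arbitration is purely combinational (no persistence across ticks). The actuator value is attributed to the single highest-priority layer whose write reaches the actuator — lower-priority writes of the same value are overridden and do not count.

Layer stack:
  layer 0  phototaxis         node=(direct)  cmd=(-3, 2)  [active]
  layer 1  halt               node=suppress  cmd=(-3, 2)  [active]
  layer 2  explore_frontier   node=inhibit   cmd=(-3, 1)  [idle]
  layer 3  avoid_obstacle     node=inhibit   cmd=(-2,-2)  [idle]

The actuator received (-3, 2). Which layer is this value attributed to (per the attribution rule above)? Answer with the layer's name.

layer 0 (phototaxis) active — direct: (-3, 2)
layer 1 (halt) active — suppresses: (-3, 2)
layer 2 (explore_frontier) idle — unchanged: (-3, 2)
layer 3 (avoid_obstacle) idle — unchanged: (-3, 2)
→ actuator (-3, 2)
last writer: layer 1 = halt

halt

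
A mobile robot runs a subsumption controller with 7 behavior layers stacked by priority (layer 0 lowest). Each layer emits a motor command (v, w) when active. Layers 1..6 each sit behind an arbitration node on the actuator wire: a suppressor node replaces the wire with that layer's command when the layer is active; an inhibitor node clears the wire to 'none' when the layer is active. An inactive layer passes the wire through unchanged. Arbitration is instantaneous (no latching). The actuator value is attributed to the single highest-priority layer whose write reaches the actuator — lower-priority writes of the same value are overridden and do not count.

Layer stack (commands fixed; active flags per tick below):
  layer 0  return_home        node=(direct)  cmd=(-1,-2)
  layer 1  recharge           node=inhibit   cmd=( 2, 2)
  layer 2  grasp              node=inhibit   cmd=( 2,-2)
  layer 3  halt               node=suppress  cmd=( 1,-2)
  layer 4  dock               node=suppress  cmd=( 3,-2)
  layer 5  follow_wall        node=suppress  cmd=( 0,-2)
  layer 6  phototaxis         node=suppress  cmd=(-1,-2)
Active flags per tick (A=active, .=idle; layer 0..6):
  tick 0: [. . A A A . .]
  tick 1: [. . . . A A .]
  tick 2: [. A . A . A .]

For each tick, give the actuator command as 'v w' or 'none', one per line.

tick 0:
  L0 return_home: idle → wire = none
  L1 recharge: idle → wire stays none
  L2 grasp: active, inhibitor → wire = none
  L3 halt: active, suppressor → wire = (1, -2)
  L4 dock: active, suppressor → wire = (3, -2)
  L5 follow_wall: idle → wire stays (3, -2)
  L6 phototaxis: idle → wire stays (3, -2)
  actuator = (3, -2)
tick 1:
  L0 return_home: idle → wire = none
  L1 recharge: idle → wire stays none
  L2 grasp: idle → wire stays none
  L3 halt: idle → wire stays none
  L4 dock: active, suppressor → wire = (3, -2)
  L5 follow_wall: active, suppressor → wire = (0, -2)
  L6 phototaxis: idle → wire stays (0, -2)
  actuator = (0, -2)
tick 2:
  L0 return_home: idle → wire = none
  L1 recharge: active, inhibitor → wire = none
  L2 grasp: idle → wire stays none
  L3 halt: active, suppressor → wire = (1, -2)
  L4 dock: idle → wire stays (1, -2)
  L5 follow_wall: active, suppressor → wire = (0, -2)
  L6 phototaxis: idle → wire stays (0, -2)
  actuator = (0, -2)

3 -2
0 -2
0 -2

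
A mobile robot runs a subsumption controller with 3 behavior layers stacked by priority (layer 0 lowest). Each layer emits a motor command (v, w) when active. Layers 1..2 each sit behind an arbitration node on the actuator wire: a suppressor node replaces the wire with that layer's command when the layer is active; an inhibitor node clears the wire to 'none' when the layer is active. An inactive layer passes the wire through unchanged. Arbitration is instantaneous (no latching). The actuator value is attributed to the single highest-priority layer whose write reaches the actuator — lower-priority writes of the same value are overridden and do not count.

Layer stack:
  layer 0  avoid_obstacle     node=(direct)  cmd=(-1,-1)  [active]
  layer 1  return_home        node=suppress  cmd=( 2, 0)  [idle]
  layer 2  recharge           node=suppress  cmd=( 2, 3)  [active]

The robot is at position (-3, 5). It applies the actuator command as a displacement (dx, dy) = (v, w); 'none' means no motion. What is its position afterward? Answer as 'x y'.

-1 8

L0 avoid_obstacle: active, feeds wire = (-1, -1)
L1 return_home: idle → wire stays (-1, -1)
L2 recharge: active, suppressor → wire = (2, 3)
actuator = (2, 3)
position: (-3, 5) + (2, 3) = (-1, 8)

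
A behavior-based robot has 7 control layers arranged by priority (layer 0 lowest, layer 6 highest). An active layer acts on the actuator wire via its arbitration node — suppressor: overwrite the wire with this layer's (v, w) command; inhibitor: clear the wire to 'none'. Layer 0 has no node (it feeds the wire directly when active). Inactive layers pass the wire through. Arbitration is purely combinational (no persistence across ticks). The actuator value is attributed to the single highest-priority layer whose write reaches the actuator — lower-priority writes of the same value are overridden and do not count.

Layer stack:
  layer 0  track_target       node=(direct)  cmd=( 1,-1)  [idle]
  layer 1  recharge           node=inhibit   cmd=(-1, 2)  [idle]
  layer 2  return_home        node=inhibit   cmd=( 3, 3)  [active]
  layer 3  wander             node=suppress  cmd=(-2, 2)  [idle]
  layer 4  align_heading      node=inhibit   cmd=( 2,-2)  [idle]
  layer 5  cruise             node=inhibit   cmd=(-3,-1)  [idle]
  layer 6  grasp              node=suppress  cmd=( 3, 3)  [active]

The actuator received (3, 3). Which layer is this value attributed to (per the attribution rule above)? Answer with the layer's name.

grasp

L0 track_target: idle → wire = none
L1 recharge: idle → wire stays none
L2 return_home: active, inhibitor → wire = none
L3 wander: idle → wire stays none
L4 align_heading: idle → wire stays none
L5 cruise: idle → wire stays none
L6 grasp: active, suppressor → wire = (3, 3)
actuator = (3, 3)
last writer: layer 6 = grasp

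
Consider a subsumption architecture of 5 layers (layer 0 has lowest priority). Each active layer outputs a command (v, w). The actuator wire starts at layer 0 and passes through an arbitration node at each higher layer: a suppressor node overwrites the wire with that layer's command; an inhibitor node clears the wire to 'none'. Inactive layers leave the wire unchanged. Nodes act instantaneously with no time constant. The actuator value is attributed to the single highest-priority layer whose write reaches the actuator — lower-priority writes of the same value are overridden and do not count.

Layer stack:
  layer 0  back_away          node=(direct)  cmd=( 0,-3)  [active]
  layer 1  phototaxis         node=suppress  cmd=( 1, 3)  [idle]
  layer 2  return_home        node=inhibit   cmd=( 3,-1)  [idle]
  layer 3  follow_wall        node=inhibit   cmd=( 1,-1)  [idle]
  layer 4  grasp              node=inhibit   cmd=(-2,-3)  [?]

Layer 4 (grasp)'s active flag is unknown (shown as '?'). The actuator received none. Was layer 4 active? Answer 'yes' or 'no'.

yes

If layer 4 is active=yes:
  actuator would be none
If layer 4 is active=no:
  actuator would be (0, -3)
Observed none, so layer 4 was active.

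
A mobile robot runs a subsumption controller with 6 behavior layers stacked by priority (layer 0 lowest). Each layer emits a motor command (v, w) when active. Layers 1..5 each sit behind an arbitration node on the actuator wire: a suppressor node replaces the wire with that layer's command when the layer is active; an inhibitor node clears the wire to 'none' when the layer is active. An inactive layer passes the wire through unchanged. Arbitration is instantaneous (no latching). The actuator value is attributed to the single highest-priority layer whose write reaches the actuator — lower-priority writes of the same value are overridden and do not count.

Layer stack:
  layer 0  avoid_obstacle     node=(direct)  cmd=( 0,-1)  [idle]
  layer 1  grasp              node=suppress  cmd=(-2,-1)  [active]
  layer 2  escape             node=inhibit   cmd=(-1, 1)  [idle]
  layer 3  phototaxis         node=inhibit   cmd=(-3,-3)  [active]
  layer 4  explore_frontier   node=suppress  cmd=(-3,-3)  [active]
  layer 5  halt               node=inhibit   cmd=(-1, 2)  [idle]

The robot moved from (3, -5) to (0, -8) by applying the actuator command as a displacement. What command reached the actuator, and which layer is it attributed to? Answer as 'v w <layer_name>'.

displacement = (0, -8) − (3, -5) = (-3, -3)
[0] avoid_obstacle off; wire := none
[1] grasp on (suppress); wire := (-2, -1)
[2] escape off; pass (-2, -1)
[3] phototaxis on (inhibit); wire := none
[4] explore_frontier on (suppress); wire := (-3, -3)
[5] halt off; pass (-3, -3)
output (-3, -3) — from layer 4 (explore_frontier)

-3 -3 explore_frontier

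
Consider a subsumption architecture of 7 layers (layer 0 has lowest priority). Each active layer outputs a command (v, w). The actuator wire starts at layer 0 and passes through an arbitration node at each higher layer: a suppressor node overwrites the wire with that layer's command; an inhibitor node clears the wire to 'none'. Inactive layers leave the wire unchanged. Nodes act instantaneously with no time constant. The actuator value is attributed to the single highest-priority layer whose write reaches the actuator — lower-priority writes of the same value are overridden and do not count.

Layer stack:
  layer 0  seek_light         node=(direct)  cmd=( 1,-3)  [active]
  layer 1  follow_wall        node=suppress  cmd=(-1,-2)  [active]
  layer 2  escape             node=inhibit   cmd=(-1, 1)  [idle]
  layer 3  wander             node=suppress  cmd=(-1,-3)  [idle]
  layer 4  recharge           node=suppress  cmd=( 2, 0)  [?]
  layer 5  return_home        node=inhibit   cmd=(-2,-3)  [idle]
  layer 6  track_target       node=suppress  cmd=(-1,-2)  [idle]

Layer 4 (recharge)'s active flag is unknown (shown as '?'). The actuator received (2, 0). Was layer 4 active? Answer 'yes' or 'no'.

yes

If layer 4 is active=yes:
  actuator would be (2, 0)
If layer 4 is active=no:
  actuator would be (-1, -2)
Observed (2, 0), so layer 4 was active.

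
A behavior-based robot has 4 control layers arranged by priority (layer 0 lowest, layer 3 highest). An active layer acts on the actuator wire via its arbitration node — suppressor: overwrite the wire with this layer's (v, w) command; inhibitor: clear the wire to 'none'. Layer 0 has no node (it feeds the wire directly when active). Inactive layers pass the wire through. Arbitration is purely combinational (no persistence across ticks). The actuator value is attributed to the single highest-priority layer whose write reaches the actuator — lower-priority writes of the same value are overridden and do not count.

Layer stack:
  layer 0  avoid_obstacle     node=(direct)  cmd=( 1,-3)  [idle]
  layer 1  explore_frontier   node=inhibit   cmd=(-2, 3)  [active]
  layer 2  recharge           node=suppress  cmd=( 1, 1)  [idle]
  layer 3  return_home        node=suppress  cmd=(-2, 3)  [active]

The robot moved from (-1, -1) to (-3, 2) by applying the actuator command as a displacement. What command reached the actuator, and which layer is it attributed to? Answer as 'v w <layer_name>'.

displacement = (-3, 2) − (-1, -1) = (-2, 3)
layer 0 (avoid_obstacle) idle — none
layer 1 (explore_frontier) active — inhibits: none
layer 2 (recharge) idle — unchanged: none
layer 3 (return_home) active — suppresses: (-2, 3)
→ actuator (-2, 3) — from layer 3 (return_home)

-2 3 return_home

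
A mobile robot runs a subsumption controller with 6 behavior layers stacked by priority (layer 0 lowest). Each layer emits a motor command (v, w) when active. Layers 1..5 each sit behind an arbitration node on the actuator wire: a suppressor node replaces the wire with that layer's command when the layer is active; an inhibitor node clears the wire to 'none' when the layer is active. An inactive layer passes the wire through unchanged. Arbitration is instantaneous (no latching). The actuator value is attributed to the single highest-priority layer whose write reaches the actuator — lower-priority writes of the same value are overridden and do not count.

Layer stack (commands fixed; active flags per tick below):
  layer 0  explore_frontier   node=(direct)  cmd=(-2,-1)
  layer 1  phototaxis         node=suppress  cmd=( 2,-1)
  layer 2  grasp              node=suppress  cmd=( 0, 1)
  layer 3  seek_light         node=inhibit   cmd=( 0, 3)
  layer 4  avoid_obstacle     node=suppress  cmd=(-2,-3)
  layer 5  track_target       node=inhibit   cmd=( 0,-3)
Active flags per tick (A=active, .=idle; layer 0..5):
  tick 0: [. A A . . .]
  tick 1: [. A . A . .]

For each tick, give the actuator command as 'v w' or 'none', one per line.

tick 0:
  [0] explore_frontier off; wire := none
  [1] phototaxis on (suppress); wire := (2, -1)
  [2] grasp on (suppress); wire := (0, 1)
  [3] seek_light off; pass (0, 1)
  [4] avoid_obstacle off; pass (0, 1)
  [5] track_target off; pass (0, 1)
  output (0, 1)
tick 1:
  [0] explore_frontier off; wire := none
  [1] phototaxis on (suppress); wire := (2, -1)
  [2] grasp off; pass (2, -1)
  [3] seek_light on (inhibit); wire := none
  [4] avoid_obstacle off; pass none
  [5] track_target off; pass none
  output none

0 1
none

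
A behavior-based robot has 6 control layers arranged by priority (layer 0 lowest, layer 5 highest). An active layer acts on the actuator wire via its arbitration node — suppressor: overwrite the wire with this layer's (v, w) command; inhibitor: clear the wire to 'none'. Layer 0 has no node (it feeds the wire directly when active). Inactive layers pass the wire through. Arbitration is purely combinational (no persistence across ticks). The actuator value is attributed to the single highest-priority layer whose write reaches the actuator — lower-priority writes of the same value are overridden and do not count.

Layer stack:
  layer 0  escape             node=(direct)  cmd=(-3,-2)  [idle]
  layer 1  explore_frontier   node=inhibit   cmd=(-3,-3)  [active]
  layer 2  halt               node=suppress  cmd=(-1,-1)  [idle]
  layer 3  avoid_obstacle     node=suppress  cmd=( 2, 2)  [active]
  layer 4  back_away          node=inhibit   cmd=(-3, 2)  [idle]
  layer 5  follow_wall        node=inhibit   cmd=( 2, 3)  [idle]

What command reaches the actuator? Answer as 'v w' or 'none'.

L0 escape: idle → wire = none
L1 explore_frontier: active, inhibitor → wire = none
L2 halt: idle → wire stays none
L3 avoid_obstacle: active, suppressor → wire = (2, 2)
L4 back_away: idle → wire stays (2, 2)
L5 follow_wall: idle → wire stays (2, 2)
actuator = (2, 2)

2 2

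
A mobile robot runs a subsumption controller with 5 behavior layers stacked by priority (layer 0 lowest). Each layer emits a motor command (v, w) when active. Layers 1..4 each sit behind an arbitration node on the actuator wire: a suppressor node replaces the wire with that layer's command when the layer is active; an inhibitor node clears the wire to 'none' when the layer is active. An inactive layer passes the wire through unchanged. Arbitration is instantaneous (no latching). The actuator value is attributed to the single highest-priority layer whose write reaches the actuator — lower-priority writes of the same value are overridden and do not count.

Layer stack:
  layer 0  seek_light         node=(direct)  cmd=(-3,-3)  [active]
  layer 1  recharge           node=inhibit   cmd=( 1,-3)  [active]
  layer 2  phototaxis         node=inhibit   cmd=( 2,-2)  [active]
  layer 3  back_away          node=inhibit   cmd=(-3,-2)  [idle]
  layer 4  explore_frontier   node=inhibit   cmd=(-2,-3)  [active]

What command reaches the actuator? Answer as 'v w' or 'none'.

none

layer 0 (seek_light) active — direct: (-3, -3)
layer 1 (recharge) active — inhibits: none
layer 2 (phototaxis) active — inhibits: none
layer 3 (back_away) idle — unchanged: none
layer 4 (explore_frontier) active — inhibits: none
→ actuator none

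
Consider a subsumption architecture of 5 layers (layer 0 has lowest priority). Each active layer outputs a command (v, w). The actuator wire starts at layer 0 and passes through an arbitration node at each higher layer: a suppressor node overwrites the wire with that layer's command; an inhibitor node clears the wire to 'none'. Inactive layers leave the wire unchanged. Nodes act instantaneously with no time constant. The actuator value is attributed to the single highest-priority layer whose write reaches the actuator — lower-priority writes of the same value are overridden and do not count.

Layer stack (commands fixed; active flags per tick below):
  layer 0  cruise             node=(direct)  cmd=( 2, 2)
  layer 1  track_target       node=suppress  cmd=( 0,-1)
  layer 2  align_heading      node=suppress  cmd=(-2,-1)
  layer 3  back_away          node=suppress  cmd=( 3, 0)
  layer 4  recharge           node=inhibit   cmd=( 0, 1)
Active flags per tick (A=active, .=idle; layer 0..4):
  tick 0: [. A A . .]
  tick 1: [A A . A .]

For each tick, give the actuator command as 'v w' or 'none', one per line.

-2 -1
3 0

tick 0:
  [0] cruise off; wire := none
  [1] track_target on (suppress); wire := (0, -1)
  [2] align_heading on (suppress); wire := (-2, -1)
  [3] back_away off; pass (-2, -1)
  [4] recharge off; pass (-2, -1)
  output (-2, -1)
tick 1:
  [0] cruise on; wire := (2, 2)
  [1] track_target on (suppress); wire := (0, -1)
  [2] align_heading off; pass (0, -1)
  [3] back_away on (suppress); wire := (3, 0)
  [4] recharge off; pass (3, 0)
  output (3, 0)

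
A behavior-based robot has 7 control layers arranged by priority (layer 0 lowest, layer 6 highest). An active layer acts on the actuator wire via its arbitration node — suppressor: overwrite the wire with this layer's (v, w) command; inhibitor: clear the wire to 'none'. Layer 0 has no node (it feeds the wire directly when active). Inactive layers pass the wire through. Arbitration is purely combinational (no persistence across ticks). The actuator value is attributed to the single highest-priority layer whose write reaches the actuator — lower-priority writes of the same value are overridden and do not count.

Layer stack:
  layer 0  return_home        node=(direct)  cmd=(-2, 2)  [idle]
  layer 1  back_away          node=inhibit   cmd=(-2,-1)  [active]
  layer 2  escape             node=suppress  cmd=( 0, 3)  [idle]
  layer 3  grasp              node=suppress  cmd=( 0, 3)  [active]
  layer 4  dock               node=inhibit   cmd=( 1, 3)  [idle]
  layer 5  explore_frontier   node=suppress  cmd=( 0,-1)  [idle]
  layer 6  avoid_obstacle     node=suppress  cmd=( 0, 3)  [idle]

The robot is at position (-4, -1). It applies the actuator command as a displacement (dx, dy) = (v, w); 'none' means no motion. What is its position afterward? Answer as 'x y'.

-4 2

[0] return_home off; wire := none
[1] back_away on (inhibit); wire := none
[2] escape off; pass none
[3] grasp on (suppress); wire := (0, 3)
[4] dock off; pass (0, 3)
[5] explore_frontier off; pass (0, 3)
[6] avoid_obstacle off; pass (0, 3)
output (0, 3)
position: (-4, -1) + (0, 3) = (-4, 2)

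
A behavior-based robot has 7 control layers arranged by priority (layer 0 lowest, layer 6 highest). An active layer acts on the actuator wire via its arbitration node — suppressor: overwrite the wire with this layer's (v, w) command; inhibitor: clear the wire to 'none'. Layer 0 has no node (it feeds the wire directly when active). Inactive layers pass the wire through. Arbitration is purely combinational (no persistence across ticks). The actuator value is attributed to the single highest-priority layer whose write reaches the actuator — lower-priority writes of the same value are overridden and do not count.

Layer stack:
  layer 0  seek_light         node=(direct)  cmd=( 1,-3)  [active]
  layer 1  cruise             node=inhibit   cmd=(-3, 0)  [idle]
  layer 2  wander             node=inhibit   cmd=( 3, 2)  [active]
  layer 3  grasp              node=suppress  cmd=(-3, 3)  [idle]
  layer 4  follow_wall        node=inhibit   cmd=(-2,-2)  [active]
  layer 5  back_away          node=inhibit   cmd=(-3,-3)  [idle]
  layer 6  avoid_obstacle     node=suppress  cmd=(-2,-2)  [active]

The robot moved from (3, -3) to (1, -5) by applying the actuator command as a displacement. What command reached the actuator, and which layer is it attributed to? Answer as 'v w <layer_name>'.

displacement = (1, -5) − (3, -3) = (-2, -2)
layer 0 (seek_light) active — direct: (1, -3)
layer 1 (cruise) idle — unchanged: (1, -3)
layer 2 (wander) active — inhibits: none
layer 3 (grasp) idle — unchanged: none
layer 4 (follow_wall) active — inhibits: none
layer 5 (back_away) idle — unchanged: none
layer 6 (avoid_obstacle) active — suppresses: (-2, -2)
→ actuator (-2, -2) — from layer 6 (avoid_obstacle)

-2 -2 avoid_obstacle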